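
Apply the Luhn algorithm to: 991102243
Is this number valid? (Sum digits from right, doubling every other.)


Luhn sum = 38
38 mod 10 = 8

Invalid (Luhn sum mod 10 = 8)


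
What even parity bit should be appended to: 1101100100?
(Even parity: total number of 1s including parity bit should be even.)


Number of 1s in data: 5
Parity bit: 1

1


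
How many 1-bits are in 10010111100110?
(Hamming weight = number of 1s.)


Counting 1s in 10010111100110

8


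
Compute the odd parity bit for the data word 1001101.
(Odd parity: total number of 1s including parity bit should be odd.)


Number of 1s in data: 4
Parity bit: 1

1


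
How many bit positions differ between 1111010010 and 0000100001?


XOR: 1111110011
Count of 1s: 8

8


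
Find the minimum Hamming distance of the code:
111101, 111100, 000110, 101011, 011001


Comparing all pairs, minimum distance: 1
Can detect 0 errors, correct 0 errors

1


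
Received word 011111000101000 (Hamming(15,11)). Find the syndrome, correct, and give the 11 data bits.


Syndrome = 0: no error detected

Data: 11100101000 (no errors)


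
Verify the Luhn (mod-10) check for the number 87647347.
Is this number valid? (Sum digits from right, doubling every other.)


Luhn sum = 44
44 mod 10 = 4

Invalid (Luhn sum mod 10 = 4)


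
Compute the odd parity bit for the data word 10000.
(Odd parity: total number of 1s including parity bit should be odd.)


Number of 1s in data: 1
Parity bit: 0

0


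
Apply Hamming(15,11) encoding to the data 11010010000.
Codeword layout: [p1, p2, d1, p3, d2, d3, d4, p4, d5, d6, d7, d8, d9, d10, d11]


Parity bits: p1=0, p2=1, p3=0, p4=1

011010110010000


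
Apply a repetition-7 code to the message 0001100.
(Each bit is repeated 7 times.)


Each bit -> 7 copies

0000000000000000000001111111111111100000000000000


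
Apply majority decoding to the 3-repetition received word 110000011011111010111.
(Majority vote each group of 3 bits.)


Groups: 110, 000, 011, 011, 111, 010, 111
Majority votes: 1011101

1011101


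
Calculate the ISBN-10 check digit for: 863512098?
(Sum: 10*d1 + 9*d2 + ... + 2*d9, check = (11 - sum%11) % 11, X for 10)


Weighted sum: 252
252 mod 11 = 10

Check digit: 1


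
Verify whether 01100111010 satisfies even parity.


Number of 1s: 6

Yes, parity is correct (6 ones)


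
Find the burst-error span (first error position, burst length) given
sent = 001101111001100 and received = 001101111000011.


XOR: 000000000001111

Burst at position 11, length 4


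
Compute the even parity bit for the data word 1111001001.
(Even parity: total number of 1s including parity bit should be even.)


Number of 1s in data: 6
Parity bit: 0

0


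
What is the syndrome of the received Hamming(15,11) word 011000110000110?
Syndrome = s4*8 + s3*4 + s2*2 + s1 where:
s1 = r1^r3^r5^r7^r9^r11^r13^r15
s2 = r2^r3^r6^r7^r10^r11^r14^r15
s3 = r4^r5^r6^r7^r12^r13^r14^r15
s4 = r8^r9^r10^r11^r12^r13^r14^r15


s1=1, s2=0, s3=1, s4=1

Syndrome = 13 (error at position 13)


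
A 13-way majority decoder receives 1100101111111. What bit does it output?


Ones: 10 out of 13
Threshold: 7

1 (10/13 voted 1)


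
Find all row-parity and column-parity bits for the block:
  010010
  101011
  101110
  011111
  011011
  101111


Row parities: 000101
Column parities: 111100

Row P: 000101, Col P: 111100, Corner: 0


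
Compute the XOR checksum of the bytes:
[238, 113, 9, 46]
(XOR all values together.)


XOR chain: 238 ^ 113 ^ 9 ^ 46 = 184

184


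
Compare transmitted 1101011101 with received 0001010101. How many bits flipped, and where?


XOR: 1100001000

3 error(s) at position(s): 0, 1, 6


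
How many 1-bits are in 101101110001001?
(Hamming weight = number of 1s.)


Counting 1s in 101101110001001

8


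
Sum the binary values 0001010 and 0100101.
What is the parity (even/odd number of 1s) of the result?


0001010 = 10
0100101 = 37
Sum = 47 = 101111
1s count = 5

odd parity (5 ones in 101111)


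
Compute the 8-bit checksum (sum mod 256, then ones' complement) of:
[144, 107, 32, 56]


Sum = 339 mod 256 = 83
Complement = 172

172


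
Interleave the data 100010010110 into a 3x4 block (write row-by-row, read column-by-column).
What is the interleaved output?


Matrix:
  1000
  1001
  0110
Read columns: 110001001010

110001001010


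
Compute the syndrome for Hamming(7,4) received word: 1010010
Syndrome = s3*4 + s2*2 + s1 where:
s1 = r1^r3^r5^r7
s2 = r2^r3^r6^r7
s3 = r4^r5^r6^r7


s1=0, s2=0, s3=1

Syndrome = 4 (error at position 4)


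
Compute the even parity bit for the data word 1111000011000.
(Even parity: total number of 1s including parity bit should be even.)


Number of 1s in data: 6
Parity bit: 0

0


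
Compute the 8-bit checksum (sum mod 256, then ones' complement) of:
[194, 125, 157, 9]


Sum = 485 mod 256 = 229
Complement = 26

26


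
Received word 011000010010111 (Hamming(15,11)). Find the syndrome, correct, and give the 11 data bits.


Syndrome = 14: error at position 14

Data: 10000010101 (corrected bit 14)


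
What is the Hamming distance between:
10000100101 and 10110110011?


XOR: 00110010110
Count of 1s: 5

5


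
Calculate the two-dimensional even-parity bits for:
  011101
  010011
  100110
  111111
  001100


Row parities: 01100
Column parities: 011011

Row P: 01100, Col P: 011011, Corner: 0


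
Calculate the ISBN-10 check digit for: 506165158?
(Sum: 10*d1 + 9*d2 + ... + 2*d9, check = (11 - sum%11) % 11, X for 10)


Weighted sum: 201
201 mod 11 = 3

Check digit: 8


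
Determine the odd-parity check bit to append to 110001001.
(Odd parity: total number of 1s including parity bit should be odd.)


Number of 1s in data: 4
Parity bit: 1

1


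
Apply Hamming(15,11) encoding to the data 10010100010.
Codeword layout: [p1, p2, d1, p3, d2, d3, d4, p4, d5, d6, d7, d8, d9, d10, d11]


Parity bits: p1=0, p2=0, p3=0, p4=0

001000100100010


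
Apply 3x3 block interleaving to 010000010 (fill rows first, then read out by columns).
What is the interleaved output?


Matrix:
  010
  000
  010
Read columns: 000101000

000101000


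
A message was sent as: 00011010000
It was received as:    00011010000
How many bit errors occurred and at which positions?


XOR: 00000000000

0 errors (received matches sent)


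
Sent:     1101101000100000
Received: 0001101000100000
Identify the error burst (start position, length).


XOR: 1100000000000000

Burst at position 0, length 2


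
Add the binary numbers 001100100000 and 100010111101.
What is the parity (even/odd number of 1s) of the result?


001100100000 = 800
100010111101 = 2237
Sum = 3037 = 101111011101
1s count = 9

odd parity (9 ones in 101111011101)


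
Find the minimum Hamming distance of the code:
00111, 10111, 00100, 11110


Comparing all pairs, minimum distance: 1
Can detect 0 errors, correct 0 errors

1


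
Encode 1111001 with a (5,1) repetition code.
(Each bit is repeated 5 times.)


Each bit -> 5 copies

11111111111111111111000000000011111


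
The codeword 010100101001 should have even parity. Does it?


Number of 1s: 5

No, parity error (5 ones)


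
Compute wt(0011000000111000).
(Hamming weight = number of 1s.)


Counting 1s in 0011000000111000

5


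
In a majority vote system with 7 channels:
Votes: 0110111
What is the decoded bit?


Ones: 5 out of 7
Threshold: 4

1 (5/7 voted 1)


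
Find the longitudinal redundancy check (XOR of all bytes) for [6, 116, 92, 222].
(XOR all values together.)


XOR chain: 6 ^ 116 ^ 92 ^ 222 = 240

240


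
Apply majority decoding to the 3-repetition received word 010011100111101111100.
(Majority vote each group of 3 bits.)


Groups: 010, 011, 100, 111, 101, 111, 100
Majority votes: 0101110

0101110


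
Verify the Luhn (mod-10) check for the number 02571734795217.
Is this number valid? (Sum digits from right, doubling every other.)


Luhn sum = 55
55 mod 10 = 5

Invalid (Luhn sum mod 10 = 5)


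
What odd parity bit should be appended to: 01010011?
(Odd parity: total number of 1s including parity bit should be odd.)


Number of 1s in data: 4
Parity bit: 1

1


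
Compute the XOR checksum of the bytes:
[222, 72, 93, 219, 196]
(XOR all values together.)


XOR chain: 222 ^ 72 ^ 93 ^ 219 ^ 196 = 212

212


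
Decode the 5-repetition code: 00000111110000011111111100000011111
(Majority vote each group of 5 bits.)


Groups: 00000, 11111, 00000, 11111, 11110, 00000, 11111
Majority votes: 0101101

0101101


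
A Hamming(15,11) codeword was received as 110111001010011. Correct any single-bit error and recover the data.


Syndrome = 7: error at position 7

Data: 01111010011 (corrected bit 7)


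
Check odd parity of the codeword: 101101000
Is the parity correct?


Number of 1s: 4

No, parity error (4 ones)


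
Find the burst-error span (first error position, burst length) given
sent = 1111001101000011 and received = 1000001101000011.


XOR: 0111000000000000

Burst at position 1, length 3


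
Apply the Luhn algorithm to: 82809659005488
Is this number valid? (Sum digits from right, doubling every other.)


Luhn sum = 61
61 mod 10 = 1

Invalid (Luhn sum mod 10 = 1)


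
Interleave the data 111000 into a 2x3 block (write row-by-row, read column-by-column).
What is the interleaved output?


Matrix:
  111
  000
Read columns: 101010

101010


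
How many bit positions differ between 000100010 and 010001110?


XOR: 010101100
Count of 1s: 4

4


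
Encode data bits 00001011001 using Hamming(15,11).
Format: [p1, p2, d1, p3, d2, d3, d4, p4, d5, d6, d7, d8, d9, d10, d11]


Parity bits: p1=1, p2=0, p3=0, p4=0

100000001011001


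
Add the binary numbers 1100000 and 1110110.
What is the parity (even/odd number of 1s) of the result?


1100000 = 96
1110110 = 118
Sum = 214 = 11010110
1s count = 5

odd parity (5 ones in 11010110)


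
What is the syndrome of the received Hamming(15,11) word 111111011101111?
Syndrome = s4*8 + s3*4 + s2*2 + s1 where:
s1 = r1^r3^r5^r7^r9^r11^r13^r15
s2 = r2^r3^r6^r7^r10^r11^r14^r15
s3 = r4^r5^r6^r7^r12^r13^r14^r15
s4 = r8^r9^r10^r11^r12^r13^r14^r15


s1=0, s2=0, s3=1, s4=1

Syndrome = 12 (error at position 12)


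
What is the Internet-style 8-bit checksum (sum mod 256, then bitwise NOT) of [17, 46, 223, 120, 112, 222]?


Sum = 740 mod 256 = 228
Complement = 27

27


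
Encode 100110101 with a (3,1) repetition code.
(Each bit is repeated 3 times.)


Each bit -> 3 copies

111000000111111000111000111


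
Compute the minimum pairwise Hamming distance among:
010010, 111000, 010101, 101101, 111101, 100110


Comparing all pairs, minimum distance: 1
Can detect 0 errors, correct 0 errors

1


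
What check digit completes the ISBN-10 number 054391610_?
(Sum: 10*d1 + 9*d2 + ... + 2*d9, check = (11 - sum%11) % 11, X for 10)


Weighted sum: 184
184 mod 11 = 8

Check digit: 3


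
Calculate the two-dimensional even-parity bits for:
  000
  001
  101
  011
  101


Row parities: 01000
Column parities: 010

Row P: 01000, Col P: 010, Corner: 1


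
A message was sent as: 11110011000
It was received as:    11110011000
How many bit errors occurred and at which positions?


XOR: 00000000000

0 errors (received matches sent)


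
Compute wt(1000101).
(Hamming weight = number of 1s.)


Counting 1s in 1000101

3


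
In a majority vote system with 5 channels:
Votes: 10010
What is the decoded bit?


Ones: 2 out of 5
Threshold: 3

0 (2/5 voted 1)


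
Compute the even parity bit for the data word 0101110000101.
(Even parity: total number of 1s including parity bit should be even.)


Number of 1s in data: 6
Parity bit: 0

0


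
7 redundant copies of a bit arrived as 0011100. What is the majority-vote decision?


Ones: 3 out of 7
Threshold: 4

0 (3/7 voted 1)


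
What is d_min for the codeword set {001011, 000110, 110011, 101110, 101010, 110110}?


Comparing all pairs, minimum distance: 1
Can detect 0 errors, correct 0 errors

1


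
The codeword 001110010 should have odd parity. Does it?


Number of 1s: 4

No, parity error (4 ones)


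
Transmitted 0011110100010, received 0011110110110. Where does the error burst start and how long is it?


XOR: 0000000010100

Burst at position 8, length 3


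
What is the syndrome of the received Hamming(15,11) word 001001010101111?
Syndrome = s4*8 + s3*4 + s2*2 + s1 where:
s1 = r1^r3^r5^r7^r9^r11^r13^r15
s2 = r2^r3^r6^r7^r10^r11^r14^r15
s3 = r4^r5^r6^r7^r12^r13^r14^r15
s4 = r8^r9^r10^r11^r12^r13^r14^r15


s1=1, s2=1, s3=1, s4=0

Syndrome = 7 (error at position 7)


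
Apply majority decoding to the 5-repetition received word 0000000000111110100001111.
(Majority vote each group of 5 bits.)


Groups: 00000, 00000, 11111, 01000, 01111
Majority votes: 00101

00101


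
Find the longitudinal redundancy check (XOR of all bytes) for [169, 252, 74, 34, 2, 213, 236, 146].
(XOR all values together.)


XOR chain: 169 ^ 252 ^ 74 ^ 34 ^ 2 ^ 213 ^ 236 ^ 146 = 148

148


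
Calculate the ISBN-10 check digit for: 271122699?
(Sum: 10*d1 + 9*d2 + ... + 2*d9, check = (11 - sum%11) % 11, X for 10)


Weighted sum: 189
189 mod 11 = 2

Check digit: 9


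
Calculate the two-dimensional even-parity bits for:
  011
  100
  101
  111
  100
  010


Row parities: 010111
Column parities: 011

Row P: 010111, Col P: 011, Corner: 0


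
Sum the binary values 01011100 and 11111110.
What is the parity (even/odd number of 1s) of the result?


01011100 = 92
11111110 = 254
Sum = 346 = 101011010
1s count = 5

odd parity (5 ones in 101011010)


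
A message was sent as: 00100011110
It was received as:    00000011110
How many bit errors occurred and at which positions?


XOR: 00100000000

1 error(s) at position(s): 2


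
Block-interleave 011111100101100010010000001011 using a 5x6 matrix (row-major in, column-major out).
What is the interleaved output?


Matrix:
  011111
  100101
  100010
  010000
  001011
Read columns: 011001001010001110001010111001

011001001010001110001010111001


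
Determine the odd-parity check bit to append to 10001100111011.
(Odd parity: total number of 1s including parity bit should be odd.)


Number of 1s in data: 8
Parity bit: 1

1


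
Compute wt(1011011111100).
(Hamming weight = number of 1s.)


Counting 1s in 1011011111100

9


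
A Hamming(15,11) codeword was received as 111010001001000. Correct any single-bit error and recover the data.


Syndrome = 0: no error detected

Data: 11001001000 (no errors)


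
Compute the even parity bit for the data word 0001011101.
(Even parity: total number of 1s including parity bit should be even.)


Number of 1s in data: 5
Parity bit: 1

1


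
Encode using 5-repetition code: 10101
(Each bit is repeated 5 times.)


Each bit -> 5 copies

1111100000111110000011111


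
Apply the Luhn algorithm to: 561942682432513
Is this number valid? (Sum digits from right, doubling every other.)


Luhn sum = 66
66 mod 10 = 6

Invalid (Luhn sum mod 10 = 6)


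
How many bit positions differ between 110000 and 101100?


XOR: 011100
Count of 1s: 3

3


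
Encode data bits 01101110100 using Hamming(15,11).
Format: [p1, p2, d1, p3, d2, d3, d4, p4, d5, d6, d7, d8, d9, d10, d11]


Parity bits: p1=0, p2=1, p3=1, p4=0

010111001110100


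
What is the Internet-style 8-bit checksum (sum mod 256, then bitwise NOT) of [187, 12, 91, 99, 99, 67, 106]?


Sum = 661 mod 256 = 149
Complement = 106

106


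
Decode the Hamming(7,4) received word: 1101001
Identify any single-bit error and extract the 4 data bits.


Syndrome = 0: no error detected

Data: 0001 (no errors)


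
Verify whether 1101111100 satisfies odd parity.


Number of 1s: 7

Yes, parity is correct (7 ones)


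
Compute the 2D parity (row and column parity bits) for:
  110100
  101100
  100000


Row parities: 111
Column parities: 111000

Row P: 111, Col P: 111000, Corner: 1


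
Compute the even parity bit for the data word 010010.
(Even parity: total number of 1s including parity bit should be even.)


Number of 1s in data: 2
Parity bit: 0

0


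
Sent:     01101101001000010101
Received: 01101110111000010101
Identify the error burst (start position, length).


XOR: 00000011110000000000

Burst at position 6, length 4


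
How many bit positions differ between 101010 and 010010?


XOR: 111000
Count of 1s: 3

3


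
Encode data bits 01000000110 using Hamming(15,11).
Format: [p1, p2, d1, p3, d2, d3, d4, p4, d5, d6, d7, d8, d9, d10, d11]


Parity bits: p1=0, p2=1, p3=1, p4=0

010110000000110


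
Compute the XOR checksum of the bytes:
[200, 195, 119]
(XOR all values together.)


XOR chain: 200 ^ 195 ^ 119 = 124

124


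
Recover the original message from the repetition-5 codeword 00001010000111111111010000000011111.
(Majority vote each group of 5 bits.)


Groups: 00001, 01000, 01111, 11111, 01000, 00000, 11111
Majority votes: 0011001

0011001


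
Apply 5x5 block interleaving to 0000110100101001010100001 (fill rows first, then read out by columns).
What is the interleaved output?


Matrix:
  00001
  10100
  10100
  10101
  00001
Read columns: 0111000000011100000010011

0111000000011100000010011


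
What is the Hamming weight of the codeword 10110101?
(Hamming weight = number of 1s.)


Counting 1s in 10110101

5


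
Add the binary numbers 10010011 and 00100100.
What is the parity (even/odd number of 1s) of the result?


10010011 = 147
00100100 = 36
Sum = 183 = 10110111
1s count = 6

even parity (6 ones in 10110111)


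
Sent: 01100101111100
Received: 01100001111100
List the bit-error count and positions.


XOR: 00000100000000

1 error(s) at position(s): 5


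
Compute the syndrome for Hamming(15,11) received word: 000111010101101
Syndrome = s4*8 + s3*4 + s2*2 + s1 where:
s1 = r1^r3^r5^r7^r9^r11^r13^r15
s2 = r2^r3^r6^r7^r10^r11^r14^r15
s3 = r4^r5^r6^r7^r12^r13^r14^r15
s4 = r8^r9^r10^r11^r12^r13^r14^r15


s1=1, s2=1, s3=0, s4=1

Syndrome = 11 (error at position 11)


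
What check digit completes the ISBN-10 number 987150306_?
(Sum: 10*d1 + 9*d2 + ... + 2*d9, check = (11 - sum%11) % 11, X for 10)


Weighted sum: 279
279 mod 11 = 4

Check digit: 7


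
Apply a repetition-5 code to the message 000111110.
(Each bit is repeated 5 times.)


Each bit -> 5 copies

000000000000000111111111111111111111111100000


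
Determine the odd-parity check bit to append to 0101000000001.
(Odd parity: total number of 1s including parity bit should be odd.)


Number of 1s in data: 3
Parity bit: 0

0


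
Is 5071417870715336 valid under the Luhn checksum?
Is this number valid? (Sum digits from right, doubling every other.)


Luhn sum = 56
56 mod 10 = 6

Invalid (Luhn sum mod 10 = 6)


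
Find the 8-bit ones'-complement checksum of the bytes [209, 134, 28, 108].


Sum = 479 mod 256 = 223
Complement = 32

32


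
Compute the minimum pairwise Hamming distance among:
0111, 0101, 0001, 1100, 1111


Comparing all pairs, minimum distance: 1
Can detect 0 errors, correct 0 errors

1


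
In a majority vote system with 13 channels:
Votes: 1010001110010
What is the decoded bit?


Ones: 6 out of 13
Threshold: 7

0 (6/13 voted 1)


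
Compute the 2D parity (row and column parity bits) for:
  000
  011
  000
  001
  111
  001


Row parities: 000111
Column parities: 100

Row P: 000111, Col P: 100, Corner: 1


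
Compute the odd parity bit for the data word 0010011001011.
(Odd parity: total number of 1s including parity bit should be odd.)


Number of 1s in data: 6
Parity bit: 1

1


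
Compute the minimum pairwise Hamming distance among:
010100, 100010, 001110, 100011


Comparing all pairs, minimum distance: 1
Can detect 0 errors, correct 0 errors

1


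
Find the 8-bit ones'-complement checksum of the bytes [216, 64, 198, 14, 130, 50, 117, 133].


Sum = 922 mod 256 = 154
Complement = 101

101


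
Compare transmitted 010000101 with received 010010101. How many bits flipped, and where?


XOR: 000010000

1 error(s) at position(s): 4


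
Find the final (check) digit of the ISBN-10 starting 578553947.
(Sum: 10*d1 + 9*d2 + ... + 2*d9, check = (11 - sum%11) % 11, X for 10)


Weighted sum: 319
319 mod 11 = 0

Check digit: 0


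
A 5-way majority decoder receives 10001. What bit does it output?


Ones: 2 out of 5
Threshold: 3

0 (2/5 voted 1)


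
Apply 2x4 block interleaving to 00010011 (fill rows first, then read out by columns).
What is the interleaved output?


Matrix:
  0001
  0011
Read columns: 00000111

00000111


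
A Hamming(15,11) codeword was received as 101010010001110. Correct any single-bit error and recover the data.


Syndrome = 0: no error detected

Data: 11000001110 (no errors)


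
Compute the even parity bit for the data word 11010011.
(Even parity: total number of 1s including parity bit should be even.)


Number of 1s in data: 5
Parity bit: 1

1


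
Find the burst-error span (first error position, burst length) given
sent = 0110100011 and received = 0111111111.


XOR: 0001011100

Burst at position 3, length 5


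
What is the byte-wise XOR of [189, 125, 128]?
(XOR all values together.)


XOR chain: 189 ^ 125 ^ 128 = 64

64


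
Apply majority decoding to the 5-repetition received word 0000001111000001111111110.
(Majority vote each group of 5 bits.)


Groups: 00000, 01111, 00000, 11111, 11110
Majority votes: 01011

01011


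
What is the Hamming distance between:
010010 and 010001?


XOR: 000011
Count of 1s: 2

2


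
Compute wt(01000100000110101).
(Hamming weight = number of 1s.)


Counting 1s in 01000100000110101

6


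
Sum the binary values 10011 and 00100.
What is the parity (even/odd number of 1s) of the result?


10011 = 19
00100 = 4
Sum = 23 = 10111
1s count = 4

even parity (4 ones in 10111)


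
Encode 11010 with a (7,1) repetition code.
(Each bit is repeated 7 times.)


Each bit -> 7 copies

11111111111111000000011111110000000


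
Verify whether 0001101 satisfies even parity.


Number of 1s: 3

No, parity error (3 ones)


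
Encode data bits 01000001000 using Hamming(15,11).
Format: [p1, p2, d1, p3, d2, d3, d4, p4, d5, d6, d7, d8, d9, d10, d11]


Parity bits: p1=1, p2=0, p3=0, p4=1

100010010001000


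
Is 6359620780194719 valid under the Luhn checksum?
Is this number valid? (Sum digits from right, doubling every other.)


Luhn sum = 72
72 mod 10 = 2

Invalid (Luhn sum mod 10 = 2)


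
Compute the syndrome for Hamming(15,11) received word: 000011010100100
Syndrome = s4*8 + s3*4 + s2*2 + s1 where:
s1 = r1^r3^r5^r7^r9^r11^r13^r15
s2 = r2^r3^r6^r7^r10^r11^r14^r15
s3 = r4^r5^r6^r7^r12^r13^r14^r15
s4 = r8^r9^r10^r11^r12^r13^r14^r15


s1=0, s2=0, s3=1, s4=1

Syndrome = 12 (error at position 12)


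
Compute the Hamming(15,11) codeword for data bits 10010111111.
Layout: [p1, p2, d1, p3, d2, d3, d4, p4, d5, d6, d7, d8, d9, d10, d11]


Parity bits: p1=1, p2=0, p3=1, p4=0

101100100111111


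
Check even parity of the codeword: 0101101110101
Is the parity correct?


Number of 1s: 8

Yes, parity is correct (8 ones)


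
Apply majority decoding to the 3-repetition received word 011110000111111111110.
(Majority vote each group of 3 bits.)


Groups: 011, 110, 000, 111, 111, 111, 110
Majority votes: 1101111

1101111


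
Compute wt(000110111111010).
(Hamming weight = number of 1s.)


Counting 1s in 000110111111010

9


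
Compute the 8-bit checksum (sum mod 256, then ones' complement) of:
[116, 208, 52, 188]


Sum = 564 mod 256 = 52
Complement = 203

203


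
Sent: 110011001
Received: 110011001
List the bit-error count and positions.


XOR: 000000000

0 errors (received matches sent)


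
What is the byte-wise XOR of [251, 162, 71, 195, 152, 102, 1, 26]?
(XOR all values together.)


XOR chain: 251 ^ 162 ^ 71 ^ 195 ^ 152 ^ 102 ^ 1 ^ 26 = 56

56


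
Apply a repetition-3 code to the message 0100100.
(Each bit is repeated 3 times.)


Each bit -> 3 copies

000111000000111000000


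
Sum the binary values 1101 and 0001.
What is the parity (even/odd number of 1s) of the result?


1101 = 13
0001 = 1
Sum = 14 = 1110
1s count = 3

odd parity (3 ones in 1110)


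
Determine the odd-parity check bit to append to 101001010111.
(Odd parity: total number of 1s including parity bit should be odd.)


Number of 1s in data: 7
Parity bit: 0

0


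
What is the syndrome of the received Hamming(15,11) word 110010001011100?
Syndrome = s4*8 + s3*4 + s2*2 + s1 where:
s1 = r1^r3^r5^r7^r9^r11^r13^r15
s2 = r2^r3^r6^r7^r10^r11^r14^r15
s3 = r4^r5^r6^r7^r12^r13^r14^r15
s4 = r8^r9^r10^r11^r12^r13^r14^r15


s1=1, s2=0, s3=1, s4=0

Syndrome = 5 (error at position 5)


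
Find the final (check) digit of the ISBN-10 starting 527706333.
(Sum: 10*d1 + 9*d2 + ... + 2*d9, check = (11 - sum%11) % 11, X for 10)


Weighted sum: 230
230 mod 11 = 10

Check digit: 1


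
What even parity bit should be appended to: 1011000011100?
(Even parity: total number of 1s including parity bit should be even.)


Number of 1s in data: 6
Parity bit: 0

0


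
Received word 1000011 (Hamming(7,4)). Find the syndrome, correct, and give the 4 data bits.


Syndrome = 0: no error detected

Data: 0011 (no errors)


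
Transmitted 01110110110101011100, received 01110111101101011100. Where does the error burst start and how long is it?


XOR: 00000001011000000000

Burst at position 7, length 4


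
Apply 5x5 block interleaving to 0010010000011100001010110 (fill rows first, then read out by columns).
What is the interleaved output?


Matrix:
  00100
  10000
  01110
  00010
  10110
Read columns: 0100100100101010011100000

0100100100101010011100000


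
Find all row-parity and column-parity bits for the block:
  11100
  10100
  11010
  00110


Row parities: 1010
Column parities: 10100

Row P: 1010, Col P: 10100, Corner: 0


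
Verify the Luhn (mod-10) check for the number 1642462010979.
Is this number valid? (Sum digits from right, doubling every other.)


Luhn sum = 45
45 mod 10 = 5

Invalid (Luhn sum mod 10 = 5)


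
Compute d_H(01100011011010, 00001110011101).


XOR: 01101101000111
Count of 1s: 8

8


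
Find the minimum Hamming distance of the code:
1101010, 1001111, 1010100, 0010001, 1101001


Comparing all pairs, minimum distance: 2
Can detect 1 errors, correct 0 errors

2


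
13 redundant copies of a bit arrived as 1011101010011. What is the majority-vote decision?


Ones: 8 out of 13
Threshold: 7

1 (8/13 voted 1)


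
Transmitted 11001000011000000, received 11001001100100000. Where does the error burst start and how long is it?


XOR: 00000001111100000

Burst at position 7, length 5


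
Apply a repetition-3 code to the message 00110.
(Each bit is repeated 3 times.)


Each bit -> 3 copies

000000111111000


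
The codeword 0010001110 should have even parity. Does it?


Number of 1s: 4

Yes, parity is correct (4 ones)


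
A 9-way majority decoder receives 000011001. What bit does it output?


Ones: 3 out of 9
Threshold: 5

0 (3/9 voted 1)


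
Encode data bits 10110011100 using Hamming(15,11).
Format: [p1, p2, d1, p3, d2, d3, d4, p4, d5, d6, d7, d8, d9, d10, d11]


Parity bits: p1=0, p2=0, p3=0, p4=1

001001110011100


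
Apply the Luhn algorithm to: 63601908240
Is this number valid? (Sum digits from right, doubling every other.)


Luhn sum = 45
45 mod 10 = 5

Invalid (Luhn sum mod 10 = 5)


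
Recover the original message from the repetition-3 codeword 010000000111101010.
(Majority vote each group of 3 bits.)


Groups: 010, 000, 000, 111, 101, 010
Majority votes: 000110

000110


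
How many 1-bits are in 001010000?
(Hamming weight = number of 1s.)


Counting 1s in 001010000

2


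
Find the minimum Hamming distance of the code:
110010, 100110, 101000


Comparing all pairs, minimum distance: 2
Can detect 1 errors, correct 0 errors

2


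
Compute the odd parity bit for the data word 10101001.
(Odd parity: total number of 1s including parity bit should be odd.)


Number of 1s in data: 4
Parity bit: 1

1


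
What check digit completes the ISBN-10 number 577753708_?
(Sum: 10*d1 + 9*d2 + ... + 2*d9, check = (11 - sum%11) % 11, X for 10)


Weighted sum: 307
307 mod 11 = 10

Check digit: 1


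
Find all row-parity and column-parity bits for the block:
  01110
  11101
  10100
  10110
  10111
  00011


Row parities: 100100
Column parities: 00101

Row P: 100100, Col P: 00101, Corner: 0


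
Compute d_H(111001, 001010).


XOR: 110011
Count of 1s: 4

4


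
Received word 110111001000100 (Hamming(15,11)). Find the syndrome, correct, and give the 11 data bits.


Syndrome = 0: no error detected

Data: 01101000100 (no errors)


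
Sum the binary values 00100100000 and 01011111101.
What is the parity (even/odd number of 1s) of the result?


00100100000 = 288
01011111101 = 765
Sum = 1053 = 10000011101
1s count = 5

odd parity (5 ones in 10000011101)


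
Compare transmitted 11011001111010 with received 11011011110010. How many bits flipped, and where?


XOR: 00000010001000

2 error(s) at position(s): 6, 10


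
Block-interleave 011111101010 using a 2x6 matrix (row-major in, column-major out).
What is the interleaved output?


Matrix:
  011111
  101010
Read columns: 011011101110

011011101110


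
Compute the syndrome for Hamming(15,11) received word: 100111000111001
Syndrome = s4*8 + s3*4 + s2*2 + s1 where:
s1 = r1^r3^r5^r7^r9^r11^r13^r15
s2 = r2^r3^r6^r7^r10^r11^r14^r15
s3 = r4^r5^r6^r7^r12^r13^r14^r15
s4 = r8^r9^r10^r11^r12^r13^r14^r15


s1=0, s2=0, s3=1, s4=0

Syndrome = 4 (error at position 4)


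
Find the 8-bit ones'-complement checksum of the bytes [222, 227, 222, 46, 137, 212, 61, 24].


Sum = 1151 mod 256 = 127
Complement = 128

128


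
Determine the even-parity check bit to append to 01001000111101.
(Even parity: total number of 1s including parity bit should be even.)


Number of 1s in data: 7
Parity bit: 1

1


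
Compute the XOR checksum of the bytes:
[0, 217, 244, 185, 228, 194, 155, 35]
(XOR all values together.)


XOR chain: 0 ^ 217 ^ 244 ^ 185 ^ 228 ^ 194 ^ 155 ^ 35 = 10

10


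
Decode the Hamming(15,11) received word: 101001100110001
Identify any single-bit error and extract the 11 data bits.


Syndrome = 13: error at position 13

Data: 10110110101 (corrected bit 13)


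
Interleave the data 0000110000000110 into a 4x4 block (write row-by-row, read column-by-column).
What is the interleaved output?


Matrix:
  0000
  1100
  0000
  0110
Read columns: 0100010100010000

0100010100010000


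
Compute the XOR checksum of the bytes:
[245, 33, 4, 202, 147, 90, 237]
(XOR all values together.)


XOR chain: 245 ^ 33 ^ 4 ^ 202 ^ 147 ^ 90 ^ 237 = 62

62


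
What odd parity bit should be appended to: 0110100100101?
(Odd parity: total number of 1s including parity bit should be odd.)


Number of 1s in data: 6
Parity bit: 1

1


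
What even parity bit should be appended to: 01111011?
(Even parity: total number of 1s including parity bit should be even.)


Number of 1s in data: 6
Parity bit: 0

0


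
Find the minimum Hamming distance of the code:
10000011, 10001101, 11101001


Comparing all pairs, minimum distance: 3
Can detect 2 errors, correct 1 errors

3


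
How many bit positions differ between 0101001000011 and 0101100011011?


XOR: 0000101011000
Count of 1s: 4

4


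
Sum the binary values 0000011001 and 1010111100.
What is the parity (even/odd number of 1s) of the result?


0000011001 = 25
1010111100 = 700
Sum = 725 = 1011010101
1s count = 6

even parity (6 ones in 1011010101)


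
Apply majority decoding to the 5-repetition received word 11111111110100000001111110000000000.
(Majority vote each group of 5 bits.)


Groups: 11111, 11111, 01000, 00001, 11111, 00000, 00000
Majority votes: 1100100

1100100


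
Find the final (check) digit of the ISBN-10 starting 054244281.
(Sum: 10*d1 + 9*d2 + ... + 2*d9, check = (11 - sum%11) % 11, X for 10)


Weighted sum: 169
169 mod 11 = 4

Check digit: 7


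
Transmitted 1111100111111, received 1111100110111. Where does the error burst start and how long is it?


XOR: 0000000001000

Burst at position 9, length 1


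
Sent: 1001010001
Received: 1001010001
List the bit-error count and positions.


XOR: 0000000000

0 errors (received matches sent)


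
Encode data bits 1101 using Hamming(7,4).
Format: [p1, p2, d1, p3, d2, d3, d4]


Parity bits: p1=1, p2=0, p3=0

1010101


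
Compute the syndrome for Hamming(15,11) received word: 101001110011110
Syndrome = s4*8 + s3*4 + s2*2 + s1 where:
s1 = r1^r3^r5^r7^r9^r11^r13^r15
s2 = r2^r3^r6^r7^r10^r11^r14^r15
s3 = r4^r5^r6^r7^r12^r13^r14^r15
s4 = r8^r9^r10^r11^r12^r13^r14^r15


s1=1, s2=1, s3=1, s4=1

Syndrome = 15 (error at position 15)


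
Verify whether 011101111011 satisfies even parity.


Number of 1s: 9

No, parity error (9 ones)


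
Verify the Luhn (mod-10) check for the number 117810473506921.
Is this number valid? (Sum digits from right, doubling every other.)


Luhn sum = 48
48 mod 10 = 8

Invalid (Luhn sum mod 10 = 8)


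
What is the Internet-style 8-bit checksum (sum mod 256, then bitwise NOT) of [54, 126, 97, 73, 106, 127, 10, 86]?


Sum = 679 mod 256 = 167
Complement = 88

88


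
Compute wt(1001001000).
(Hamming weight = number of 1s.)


Counting 1s in 1001001000

3


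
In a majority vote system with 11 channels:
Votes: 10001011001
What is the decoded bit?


Ones: 5 out of 11
Threshold: 6

0 (5/11 voted 1)


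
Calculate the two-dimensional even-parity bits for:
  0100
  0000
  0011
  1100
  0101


Row parities: 10000
Column parities: 1110

Row P: 10000, Col P: 1110, Corner: 1


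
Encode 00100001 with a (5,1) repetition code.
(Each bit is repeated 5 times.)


Each bit -> 5 copies

0000000000111110000000000000000000011111


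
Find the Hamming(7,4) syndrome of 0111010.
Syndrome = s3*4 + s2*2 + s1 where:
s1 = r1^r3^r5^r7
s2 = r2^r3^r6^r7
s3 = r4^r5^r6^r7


s1=1, s2=1, s3=0

Syndrome = 3 (error at position 3)


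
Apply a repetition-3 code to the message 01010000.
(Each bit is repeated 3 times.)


Each bit -> 3 copies

000111000111000000000000


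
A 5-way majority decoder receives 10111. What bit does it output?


Ones: 4 out of 5
Threshold: 3

1 (4/5 voted 1)


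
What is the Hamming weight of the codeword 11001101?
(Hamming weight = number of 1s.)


Counting 1s in 11001101

5


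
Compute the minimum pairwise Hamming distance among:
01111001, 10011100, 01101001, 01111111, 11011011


Comparing all pairs, minimum distance: 1
Can detect 0 errors, correct 0 errors

1


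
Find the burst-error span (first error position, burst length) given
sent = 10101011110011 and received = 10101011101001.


XOR: 00000000011010

Burst at position 9, length 4


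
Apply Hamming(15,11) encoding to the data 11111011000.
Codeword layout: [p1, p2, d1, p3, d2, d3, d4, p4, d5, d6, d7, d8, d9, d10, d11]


Parity bits: p1=1, p2=0, p3=0, p4=1

101011111011000


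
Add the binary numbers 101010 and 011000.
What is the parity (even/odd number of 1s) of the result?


101010 = 42
011000 = 24
Sum = 66 = 1000010
1s count = 2

even parity (2 ones in 1000010)


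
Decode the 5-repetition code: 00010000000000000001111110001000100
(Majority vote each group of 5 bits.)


Groups: 00010, 00000, 00000, 00001, 11111, 00010, 00100
Majority votes: 0000100

0000100


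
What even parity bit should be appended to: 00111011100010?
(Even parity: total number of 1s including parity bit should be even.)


Number of 1s in data: 7
Parity bit: 1

1


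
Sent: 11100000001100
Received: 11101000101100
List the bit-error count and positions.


XOR: 00001000100000

2 error(s) at position(s): 4, 8


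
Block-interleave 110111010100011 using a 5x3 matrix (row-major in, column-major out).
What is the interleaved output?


Matrix:
  110
  111
  010
  100
  011
Read columns: 110101110101001

110101110101001


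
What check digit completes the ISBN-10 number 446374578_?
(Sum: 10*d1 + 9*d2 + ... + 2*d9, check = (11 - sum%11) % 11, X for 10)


Weighted sum: 264
264 mod 11 = 0

Check digit: 0


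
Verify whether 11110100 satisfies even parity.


Number of 1s: 5

No, parity error (5 ones)


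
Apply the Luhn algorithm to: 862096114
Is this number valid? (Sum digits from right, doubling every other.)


Luhn sum = 32
32 mod 10 = 2

Invalid (Luhn sum mod 10 = 2)


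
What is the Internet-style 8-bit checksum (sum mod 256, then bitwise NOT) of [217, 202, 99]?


Sum = 518 mod 256 = 6
Complement = 249

249


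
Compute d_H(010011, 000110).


XOR: 010101
Count of 1s: 3

3


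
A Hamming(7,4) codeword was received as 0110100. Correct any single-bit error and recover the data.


Syndrome = 4: error at position 4

Data: 1100 (corrected bit 4)


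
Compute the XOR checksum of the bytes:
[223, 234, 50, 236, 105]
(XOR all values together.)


XOR chain: 223 ^ 234 ^ 50 ^ 236 ^ 105 = 130

130


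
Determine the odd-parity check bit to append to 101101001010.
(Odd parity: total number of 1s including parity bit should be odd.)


Number of 1s in data: 6
Parity bit: 1

1


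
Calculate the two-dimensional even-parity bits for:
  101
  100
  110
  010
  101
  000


Row parities: 010100
Column parities: 000

Row P: 010100, Col P: 000, Corner: 0


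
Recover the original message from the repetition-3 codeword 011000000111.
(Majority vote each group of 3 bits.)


Groups: 011, 000, 000, 111
Majority votes: 1001

1001


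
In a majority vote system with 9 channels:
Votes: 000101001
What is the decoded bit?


Ones: 3 out of 9
Threshold: 5

0 (3/9 voted 1)


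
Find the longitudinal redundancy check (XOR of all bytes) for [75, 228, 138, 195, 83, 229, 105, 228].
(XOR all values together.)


XOR chain: 75 ^ 228 ^ 138 ^ 195 ^ 83 ^ 229 ^ 105 ^ 228 = 221

221


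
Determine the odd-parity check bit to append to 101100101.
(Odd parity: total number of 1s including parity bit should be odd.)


Number of 1s in data: 5
Parity bit: 0

0


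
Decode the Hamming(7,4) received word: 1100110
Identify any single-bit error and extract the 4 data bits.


Syndrome = 0: no error detected

Data: 0110 (no errors)


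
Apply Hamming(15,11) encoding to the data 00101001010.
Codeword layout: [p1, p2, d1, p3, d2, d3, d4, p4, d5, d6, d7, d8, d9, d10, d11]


Parity bits: p1=1, p2=0, p3=1, p4=1

100101011001010


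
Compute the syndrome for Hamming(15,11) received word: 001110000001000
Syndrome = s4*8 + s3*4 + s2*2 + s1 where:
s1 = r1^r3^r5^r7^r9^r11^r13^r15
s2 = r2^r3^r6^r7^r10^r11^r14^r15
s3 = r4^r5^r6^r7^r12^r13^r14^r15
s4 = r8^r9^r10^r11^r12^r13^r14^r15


s1=0, s2=1, s3=1, s4=1

Syndrome = 14 (error at position 14)


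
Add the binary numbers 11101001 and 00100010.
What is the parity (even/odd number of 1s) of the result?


11101001 = 233
00100010 = 34
Sum = 267 = 100001011
1s count = 4

even parity (4 ones in 100001011)


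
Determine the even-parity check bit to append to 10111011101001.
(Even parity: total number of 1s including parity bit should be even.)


Number of 1s in data: 9
Parity bit: 1

1


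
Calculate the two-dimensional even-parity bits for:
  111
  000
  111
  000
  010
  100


Row parities: 101011
Column parities: 110

Row P: 101011, Col P: 110, Corner: 0
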